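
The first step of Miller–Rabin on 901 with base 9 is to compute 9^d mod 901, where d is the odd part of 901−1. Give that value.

859

901 − 1 = 900 = 2^2 · 225, so d = 225.
9^1 ≡ 9 (mod 901)
9^2 ≡ 9^2 = 81 ≡ 81 (mod 901)
9^4 ≡ 81^2 = 6561 ≡ 254 (mod 901)
9^8 ≡ 254^2 = 64516 ≡ 545 (mod 901)
9^16 ≡ 545^2 = 297025 ≡ 596 (mod 901)
9^32 ≡ 596^2 = 355216 ≡ 222 (mod 901)
9^64 ≡ 222^2 = 49284 ≡ 630 (mod 901)
9^128 ≡ 630^2 = 396900 ≡ 460 (mod 901)
225 = 128 + 64 + 32 + 1 in binary powers of 2.
So 9^225 ≡ 460 · 630 · 222 · 9 ≡ 859 (mod 901).
Squaring chain: 859 → 863; never reaches −1, so base 9 is a Miller–Rabin witness that 901 is composite.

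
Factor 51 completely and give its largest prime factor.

51 = 3 · 17
17 is prime.
So 51 = 3 · 17; the largest prime factor is 17.

17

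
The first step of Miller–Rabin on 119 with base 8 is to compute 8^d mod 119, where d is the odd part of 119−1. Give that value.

119 − 1 = 118 = 2^1 · 59, so d = 59.
8^1 ≡ 8 (mod 119)
8^2 ≡ 8^2 = 64 ≡ 64 (mod 119)
8^4 ≡ 64^2 = 4096 ≡ 50 (mod 119)
8^8 ≡ 50^2 = 2500 ≡ 1 (mod 119)
8^16 ≡ 1^2 = 1 ≡ 1 (mod 119)
8^32 ≡ 1^2 = 1 ≡ 1 (mod 119)
59 = 32 + 16 + 8 + 2 + 1 in binary powers of 2.
So 8^59 ≡ 1 · 1 · 1 · 64 · 8 ≡ 36 (mod 119).
Squaring chain: 36; never reaches −1, so base 8 is a Miller–Rabin witness that 119 is composite.

36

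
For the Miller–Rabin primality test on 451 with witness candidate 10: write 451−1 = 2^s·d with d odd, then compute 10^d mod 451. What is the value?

329

451 − 1 = 450 = 2^1 · 225, so d = 225.
10^1 ≡ 10 (mod 451)
10^2 ≡ 10^2 = 100 ≡ 100 (mod 451)
10^4 ≡ 100^2 = 10000 ≡ 78 (mod 451)
10^8 ≡ 78^2 = 6084 ≡ 221 (mod 451)
10^16 ≡ 221^2 = 48841 ≡ 133 (mod 451)
10^32 ≡ 133^2 = 17689 ≡ 100 (mod 451)
10^64 ≡ 100^2 = 10000 ≡ 78 (mod 451)
10^128 ≡ 78^2 = 6084 ≡ 221 (mod 451)
225 = 128 + 64 + 32 + 1 in binary powers of 2.
So 10^225 ≡ 221 · 78 · 100 · 10 ≡ 329 (mod 451).
Squaring chain: 329; never reaches −1, so base 10 is a Miller–Rabin witness that 451 is composite.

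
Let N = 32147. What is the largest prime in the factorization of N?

61

32147 = 17 · 1891
1891 = 31 · 61
61 is prime.
So 32147 = 17 · 31 · 61; the largest prime factor is 61.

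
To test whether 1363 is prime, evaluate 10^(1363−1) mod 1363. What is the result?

63

10^1 ≡ 10 (mod 1363)
10^2 ≡ 10^2 = 100 ≡ 100 (mod 1363)
10^4 ≡ 100^2 = 10000 ≡ 459 (mod 1363)
10^8 ≡ 459^2 = 210681 ≡ 779 (mod 1363)
10^16 ≡ 779^2 = 606841 ≡ 306 (mod 1363)
10^32 ≡ 306^2 = 93636 ≡ 952 (mod 1363)
10^64 ≡ 952^2 = 906304 ≡ 1272 (mod 1363)
10^128 ≡ 1272^2 = 1617984 ≡ 103 (mod 1363)
10^256 ≡ 103^2 = 10609 ≡ 1068 (mod 1363)
10^512 ≡ 1068^2 = 1140624 ≡ 1156 (mod 1363)
10^1024 ≡ 1156^2 = 1336336 ≡ 596 (mod 1363)
1362 = 1024 + 256 + 64 + 16 + 2 in binary powers of 2.
So 10^1362 ≡ 596 · 1068 · 1272 · 306 · 100 ≡ 63 (mod 1363).
Since 63 ≠ 1, base 10 is a Fermat witness: 1363 is composite.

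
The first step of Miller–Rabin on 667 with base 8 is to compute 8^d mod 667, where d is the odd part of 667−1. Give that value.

374

667 − 1 = 666 = 2^1 · 333, so d = 333.
8^1 ≡ 8 (mod 667)
8^2 ≡ 8^2 = 64 ≡ 64 (mod 667)
8^4 ≡ 64^2 = 4096 ≡ 94 (mod 667)
8^8 ≡ 94^2 = 8836 ≡ 165 (mod 667)
8^16 ≡ 165^2 = 27225 ≡ 545 (mod 667)
8^32 ≡ 545^2 = 297025 ≡ 210 (mod 667)
8^64 ≡ 210^2 = 44100 ≡ 78 (mod 667)
8^128 ≡ 78^2 = 6084 ≡ 81 (mod 667)
8^256 ≡ 81^2 = 6561 ≡ 558 (mod 667)
333 = 256 + 64 + 8 + 4 + 1 in binary powers of 2.
So 8^333 ≡ 558 · 78 · 165 · 94 · 8 ≡ 374 (mod 667).
Squaring chain: 374; never reaches −1, so base 8 is a Miller–Rabin witness that 667 is composite.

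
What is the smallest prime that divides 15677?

15677 is odd.
Digit sum 26, not divisible by 3.
Ends in 7: not divisible by 5.
7: 15677 = 7·2239 + 4
11: 15677 = 11·1425 + 2
13: 15677 = 13·1205 + 12
17: 15677 = 17·922 + 3
19: 15677 = 19·825 + 2
23: 15677 = 23·681 + 14
29: 15677 = 29·540 + 17
31: 15677 = 31·505 + 22
37: 15677 = 37·423 + 26
41: 15677 = 41·382 + 15
43: 15677 = 43·364 + 25
47: 15677 = 47·333 + 26
53: 15677 = 53·295 + 42
59: 15677 = 59·265 + 42
61: 15677 = 61·257

61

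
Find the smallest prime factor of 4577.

23

4577 is odd.
Digit sum 23, not divisible by 3.
Ends in 7: not divisible by 5.
7: 4577 = 7·653 + 6
11: 4577 = 11·416 + 1
13: 4577 = 13·352 + 1
17: 4577 = 17·269 + 4
19: 4577 = 19·240 + 17
23: 4577 = 23·199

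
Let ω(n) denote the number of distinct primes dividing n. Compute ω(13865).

3

13865 = 5 · 2773
2773 = 47 · 59
13865 = 5 · 47 · 59, which has 3 distinct prime factors.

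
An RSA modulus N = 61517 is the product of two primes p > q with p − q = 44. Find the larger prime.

271

Since p = q + 44, we have 61517 = q(q + 44), so q² + 44q − 61517 = 0.
Discriminant: 44² + 4·61517 = 1936 + 246068 = 248004; √248004 = 498.
q = (−44 + 498)/2 = 227, and p = q + 44 = 271.
Check: 227 · 271 = 61517.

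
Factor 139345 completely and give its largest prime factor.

31

139345 = 5 · 27869
27869 = 29 · 961
961 = 31 · 31
31 = 31 · 1
So 139345 = 5 · 29 · 31^2; the largest prime factor is 31.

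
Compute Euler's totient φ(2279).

2184

Factor: 2279 = 43 · 53.
φ(2279) = (43−1) · (53−1) = 42 · 52 = 2184.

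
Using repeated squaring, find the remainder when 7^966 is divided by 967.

1

7^1 ≡ 7 (mod 967)
7^2 ≡ 7^2 = 49 ≡ 49 (mod 967)
7^4 ≡ 49^2 = 2401 ≡ 467 (mod 967)
7^8 ≡ 467^2 = 218089 ≡ 514 (mod 967)
7^16 ≡ 514^2 = 264196 ≡ 205 (mod 967)
7^32 ≡ 205^2 = 42025 ≡ 444 (mod 967)
7^64 ≡ 444^2 = 197136 ≡ 835 (mod 967)
7^128 ≡ 835^2 = 697225 ≡ 18 (mod 967)
7^256 ≡ 18^2 = 324 ≡ 324 (mod 967)
7^512 ≡ 324^2 = 104976 ≡ 540 (mod 967)
966 = 512 + 256 + 128 + 64 + 4 + 2 in binary powers of 2.
So 7^966 ≡ 540 · 324 · 18 · 835 · 467 · 49 ≡ 1 (mod 967).
Since the result is 1, base 7 gives no evidence that 967 is composite.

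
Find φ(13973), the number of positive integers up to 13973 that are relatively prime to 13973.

Factor: 13973 = 89 · 157.
φ(13973) = (89−1) · (157−1) = 88 · 156 = 13728.

13728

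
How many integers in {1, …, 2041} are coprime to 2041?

Factor: 2041 = 13 · 157.
φ(2041) = (13−1) · (157−1) = 12 · 156 = 1872.

1872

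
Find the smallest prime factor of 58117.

58117 is odd.
Digit sum 22, not divisible by 3.
Ends in 7: not divisible by 5.
7: 58117 = 7·8302 + 3
11: 58117 = 11·5283 + 4
13: 58117 = 13·4470 + 7
17: 58117 = 17·3418 + 11
19: 58117 = 19·3058 + 15
23: 58117 = 23·2526 + 19
29: 58117 = 29·2004 + 1
31: 58117 = 31·1874 + 23
37: 58117 = 37·1570 + 27
41: 58117 = 41·1417 + 20
43: 58117 = 43·1351 + 24
47: 58117 = 47·1236 + 25
53: 58117 = 53·1096 + 29
59: 58117 = 59·985 + 2
61: 58117 = 61·952 + 45
67: 58117 = 67·867 + 28
71: 58117 = 71·818 + 39
73: 58117 = 73·796 + 9
79: 58117 = 79·735 + 52
83: 58117 = 83·700 + 17
89: 58117 = 89·653

89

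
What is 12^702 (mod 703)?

12^1 ≡ 12 (mod 703)
12^2 ≡ 12^2 = 144 ≡ 144 (mod 703)
12^4 ≡ 144^2 = 20736 ≡ 349 (mod 703)
12^8 ≡ 349^2 = 121801 ≡ 182 (mod 703)
12^16 ≡ 182^2 = 33124 ≡ 83 (mod 703)
12^32 ≡ 83^2 = 6889 ≡ 562 (mod 703)
12^64 ≡ 562^2 = 315844 ≡ 197 (mod 703)
12^128 ≡ 197^2 = 38809 ≡ 144 (mod 703)
12^256 ≡ 144^2 = 20736 ≡ 349 (mod 703)
12^512 ≡ 349^2 = 121801 ≡ 182 (mod 703)
702 = 512 + 128 + 32 + 16 + 8 + 4 + 2 in binary powers of 2.
So 12^702 ≡ 182 · 144 · 562 · 83 · 182 · 349 · 144 ≡ 1 (mod 703).
Since the result is 1, base 12 gives no evidence that 703 is composite.

1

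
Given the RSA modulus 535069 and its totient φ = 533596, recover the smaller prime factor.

φ(n) = (p−1)(q−1) = n − (p+q) + 1, so p + q = 535069 − 533596 + 1 = 1474.
p and q are the roots of t² − 1474t + 535069 = 0.
Discriminant: 1474² − 4·535069 = 2172676 − 2140276 = 32400; √32400 = 180.
q = (1474 − 180)/2 = 647, p = (1474 + 180)/2 = 827.
Check: 647 · 827 = 535069.

647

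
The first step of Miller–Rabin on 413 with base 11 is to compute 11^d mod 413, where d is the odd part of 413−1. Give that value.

165

413 − 1 = 412 = 2^2 · 103, so d = 103.
11^1 ≡ 11 (mod 413)
11^2 ≡ 11^2 = 121 ≡ 121 (mod 413)
11^4 ≡ 121^2 = 14641 ≡ 186 (mod 413)
11^8 ≡ 186^2 = 34596 ≡ 317 (mod 413)
11^16 ≡ 317^2 = 100489 ≡ 130 (mod 413)
11^32 ≡ 130^2 = 16900 ≡ 380 (mod 413)
11^64 ≡ 380^2 = 144400 ≡ 263 (mod 413)
103 = 64 + 32 + 4 + 2 + 1 in binary powers of 2.
So 11^103 ≡ 263 · 380 · 186 · 121 · 11 ≡ 165 (mod 413).
Squaring chain: 165 → 380; never reaches −1, so base 11 is a Miller–Rabin witness that 413 is composite.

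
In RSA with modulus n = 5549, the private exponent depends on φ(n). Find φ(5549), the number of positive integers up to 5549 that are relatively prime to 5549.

5340

Factor: 5549 = 31 · 179.
φ(5549) = (31−1) · (179−1) = 30 · 178 = 5340.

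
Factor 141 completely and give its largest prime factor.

47

141 = 3 · 47
47 is prime.
So 141 = 3 · 47; the largest prime factor is 47.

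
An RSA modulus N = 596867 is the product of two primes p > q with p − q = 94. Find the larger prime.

Since p = q + 94, we have 596867 = q(q + 94), so q² + 94q − 596867 = 0.
Discriminant: 94² + 4·596867 = 8836 + 2387468 = 2396304; √2396304 = 1548.
q = (−94 + 1548)/2 = 727, and p = q + 94 = 821.
Check: 727 · 821 = 596867.

821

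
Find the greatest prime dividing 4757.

4757 = 67 · 71
71 is prime.
So 4757 = 67 · 71; the largest prime factor is 71.

71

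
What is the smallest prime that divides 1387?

19

1387 is odd.
Digit sum 19, not divisible by 3.
Ends in 7: not divisible by 5.
7: 1387 = 7·198 + 1
11: 1387 = 11·126 + 1
13: 1387 = 13·106 + 9
17: 1387 = 17·81 + 10
19: 1387 = 19·73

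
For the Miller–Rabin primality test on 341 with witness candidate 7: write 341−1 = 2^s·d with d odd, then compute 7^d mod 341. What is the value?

87

341 − 1 = 340 = 2^2 · 85, so d = 85.
7^1 ≡ 7 (mod 341)
7^2 ≡ 7^2 = 49 ≡ 49 (mod 341)
7^4 ≡ 49^2 = 2401 ≡ 14 (mod 341)
7^8 ≡ 14^2 = 196 ≡ 196 (mod 341)
7^16 ≡ 196^2 = 38416 ≡ 224 (mod 341)
7^32 ≡ 224^2 = 50176 ≡ 49 (mod 341)
7^64 ≡ 49^2 = 2401 ≡ 14 (mod 341)
85 = 64 + 16 + 4 + 1 in binary powers of 2.
So 7^85 ≡ 14 · 224 · 14 · 7 ≡ 87 (mod 341).
Squaring chain: 87 → 67; never reaches −1, so base 7 is a Miller–Rabin witness that 341 is composite.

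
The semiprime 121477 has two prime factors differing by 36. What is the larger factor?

Since p = q + 36, we have 121477 = q(q + 36), so q² + 36q − 121477 = 0.
Discriminant: 36² + 4·121477 = 1296 + 485908 = 487204; √487204 = 698.
q = (−36 + 698)/2 = 331, and p = q + 36 = 367.
Check: 331 · 367 = 121477.

367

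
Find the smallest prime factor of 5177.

5177 is odd.
Digit sum 20, not divisible by 3.
Ends in 7: not divisible by 5.
7: 5177 = 7·739 + 4
11: 5177 = 11·470 + 7
13: 5177 = 13·398 + 3
17: 5177 = 17·304 + 9
19: 5177 = 19·272 + 9
23: 5177 = 23·225 + 2
29: 5177 = 29·178 + 15
31: 5177 = 31·167

31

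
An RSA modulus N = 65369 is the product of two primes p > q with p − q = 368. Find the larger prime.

499

Since p = q + 368, we have 65369 = q(q + 368), so q² + 368q − 65369 = 0.
Discriminant: 368² + 4·65369 = 135424 + 261476 = 396900; √396900 = 630.
q = (−368 + 630)/2 = 131, and p = q + 368 = 499.
Check: 131 · 499 = 65369.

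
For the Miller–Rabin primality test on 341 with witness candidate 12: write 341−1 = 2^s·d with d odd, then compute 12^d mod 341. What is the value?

341 − 1 = 340 = 2^2 · 85, so d = 85.
12^1 ≡ 12 (mod 341)
12^2 ≡ 12^2 = 144 ≡ 144 (mod 341)
12^4 ≡ 144^2 = 20736 ≡ 276 (mod 341)
12^8 ≡ 276^2 = 76176 ≡ 133 (mod 341)
12^16 ≡ 133^2 = 17689 ≡ 298 (mod 341)
12^32 ≡ 298^2 = 88804 ≡ 144 (mod 341)
12^64 ≡ 144^2 = 20736 ≡ 276 (mod 341)
85 = 64 + 16 + 4 + 1 in binary powers of 2.
So 12^85 ≡ 276 · 298 · 276 · 12 ≡ 254 (mod 341).
Squaring chain: 254 → 67; never reaches −1, so base 12 is a Miller–Rabin witness that 341 is composite.

254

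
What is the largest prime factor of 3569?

3569 = 43 · 83
83 is prime.
So 3569 = 43 · 83; the largest prime factor is 83.

83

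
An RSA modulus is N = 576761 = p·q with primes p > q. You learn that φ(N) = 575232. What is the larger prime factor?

φ(n) = (p−1)(q−1) = n − (p+q) + 1, so p + q = 576761 − 575232 + 1 = 1530.
p and q are the roots of t² − 1530t + 576761 = 0.
Discriminant: 1530² − 4·576761 = 2340900 − 2307044 = 33856; √33856 = 184.
q = (1530 − 184)/2 = 673, p = (1530 + 184)/2 = 857.
Check: 673 · 857 = 576761.

857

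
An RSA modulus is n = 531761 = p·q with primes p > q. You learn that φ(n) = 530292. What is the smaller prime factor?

φ(n) = (p−1)(q−1) = n − (p+q) + 1, so p + q = 531761 − 530292 + 1 = 1470.
p and q are the roots of t² − 1470t + 531761 = 0.
Discriminant: 1470² − 4·531761 = 2160900 − 2127044 = 33856; √33856 = 184.
q = (1470 − 184)/2 = 643, p = (1470 + 184)/2 = 827.
Check: 643 · 827 = 531761.

643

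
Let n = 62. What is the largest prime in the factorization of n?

31

62 = 2 · 31
31 is prime.
So 62 = 2 · 31; the largest prime factor is 31.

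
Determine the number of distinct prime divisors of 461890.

461890 = 2 · 230945
230945 = 5 · 46189
46189 = 11 · 4199
4199 = 13 · 323
323 = 17 · 19
461890 = 2 · 5 · 11 · 13 · 17 · 19, which has 6 distinct prime factors.

6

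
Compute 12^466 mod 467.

12^1 ≡ 12 (mod 467)
12^2 ≡ 12^2 = 144 ≡ 144 (mod 467)
12^4 ≡ 144^2 = 20736 ≡ 188 (mod 467)
12^8 ≡ 188^2 = 35344 ≡ 319 (mod 467)
12^16 ≡ 319^2 = 101761 ≡ 422 (mod 467)
12^32 ≡ 422^2 = 178084 ≡ 157 (mod 467)
12^64 ≡ 157^2 = 24649 ≡ 365 (mod 467)
12^128 ≡ 365^2 = 133225 ≡ 130 (mod 467)
12^256 ≡ 130^2 = 16900 ≡ 88 (mod 467)
466 = 256 + 128 + 64 + 16 + 2 in binary powers of 2.
So 12^466 ≡ 88 · 130 · 365 · 422 · 144 ≡ 1 (mod 467).
Since the result is 1, base 12 gives no evidence that 467 is composite.

1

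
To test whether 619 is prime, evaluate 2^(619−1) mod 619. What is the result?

2^1 ≡ 2 (mod 619)
2^2 ≡ 2^2 = 4 ≡ 4 (mod 619)
2^4 ≡ 4^2 = 16 ≡ 16 (mod 619)
2^8 ≡ 16^2 = 256 ≡ 256 (mod 619)
2^16 ≡ 256^2 = 65536 ≡ 541 (mod 619)
2^32 ≡ 541^2 = 292681 ≡ 513 (mod 619)
2^64 ≡ 513^2 = 263169 ≡ 94 (mod 619)
2^128 ≡ 94^2 = 8836 ≡ 170 (mod 619)
2^256 ≡ 170^2 = 28900 ≡ 426 (mod 619)
2^512 ≡ 426^2 = 181476 ≡ 109 (mod 619)
618 = 512 + 64 + 32 + 8 + 2 in binary powers of 2.
So 2^618 ≡ 109 · 94 · 513 · 256 · 4 ≡ 1 (mod 619).
Since the result is 1, base 2 gives no evidence that 619 is composite.

1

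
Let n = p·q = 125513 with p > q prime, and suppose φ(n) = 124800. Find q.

313

φ(n) = (p−1)(q−1) = n − (p+q) + 1, so p + q = 125513 − 124800 + 1 = 714.
p and q are the roots of t² − 714t + 125513 = 0.
Discriminant: 714² − 4·125513 = 509796 − 502052 = 7744; √7744 = 88.
q = (714 − 88)/2 = 313, p = (714 + 88)/2 = 401.
Check: 313 · 401 = 125513.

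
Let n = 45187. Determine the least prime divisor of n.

73

45187 is odd.
Digit sum 25, not divisible by 3.
Ends in 7: not divisible by 5.
7: 45187 = 7·6455 + 2
11: 45187 = 11·4107 + 10
13: 45187 = 13·3475 + 12
17: 45187 = 17·2658 + 1
19: 45187 = 19·2378 + 5
23: 45187 = 23·1964 + 15
29: 45187 = 29·1558 + 5
31: 45187 = 31·1457 + 20
37: 45187 = 37·1221 + 10
41: 45187 = 41·1102 + 5
43: 45187 = 43·1050 + 37
47: 45187 = 47·961 + 20
53: 45187 = 53·852 + 31
59: 45187 = 59·765 + 52
61: 45187 = 61·740 + 47
67: 45187 = 67·674 + 29
71: 45187 = 71·636 + 31
73: 45187 = 73·619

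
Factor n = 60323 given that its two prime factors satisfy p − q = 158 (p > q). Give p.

337

Since p = q + 158, we have 60323 = q(q + 158), so q² + 158q − 60323 = 0.
Discriminant: 158² + 4·60323 = 24964 + 241292 = 266256; √266256 = 516.
q = (−158 + 516)/2 = 179, and p = q + 158 = 337.
Check: 179 · 337 = 60323.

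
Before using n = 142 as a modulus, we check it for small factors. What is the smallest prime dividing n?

142 is even: 2 divides it.

2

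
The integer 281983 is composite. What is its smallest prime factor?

13

281983 is odd.
Digit sum 31, not divisible by 3.
Ends in 3: not divisible by 5.
7: 281983 = 7·40283 + 2
11: 281983 = 11·25634 + 9
13: 281983 = 13·21691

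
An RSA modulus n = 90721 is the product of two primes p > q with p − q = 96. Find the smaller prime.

Since p = q + 96, we have 90721 = q(q + 96), so q² + 96q − 90721 = 0.
Discriminant: 96² + 4·90721 = 9216 + 362884 = 372100; √372100 = 610.
q = (−96 + 610)/2 = 257, and p = q + 96 = 353.
Check: 257 · 353 = 90721.

257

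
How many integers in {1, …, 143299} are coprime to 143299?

Factor: 143299 = 13 · 73 · 151.
φ(143299) = (13−1) · (73−1) · (151−1) = 12 · 72 · 150 = 129600.

129600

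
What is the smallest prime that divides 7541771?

7541771 is odd.
Digit sum 32, not divisible by 3.
Ends in 1: not divisible by 5.
7: 7541771 = 7·1077395 + 6
11: 7541771 = 11·685615 + 6
13: 7541771 = 13·580136 + 3
17: 7541771 = 17·443633 + 10
19: 7541771 = 19·396935 + 6
23: 7541771 = 23·327903 + 2
29: 7541771 = 29·260061 + 2
31: 7541771 = 31·243282 + 29
37: 7541771 = 37·203831 + 24
41: 7541771 = 41·183945 + 26
43: 7541771 = 43·175390 + 1
47: 7541771 = 47·160463 + 10
53: 7541771 = 53·142297 + 30
59: 7541771 = 59·127826 + 37
61: 7541771 = 61·123635 + 36
67: 7541771 = 67·112563 + 50
71: 7541771 = 71·106222 + 9
73: 7541771 = 73·103311 + 68
79: 7541771 = 79·95465 + 36
83: 7541771 = 83·90864 + 59
89: 7541771 = 89·84739

89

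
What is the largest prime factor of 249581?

249581 = 31 · 8051
8051 = 83 · 97
97 is prime.
So 249581 = 31 · 83 · 97; the largest prime factor is 97.

97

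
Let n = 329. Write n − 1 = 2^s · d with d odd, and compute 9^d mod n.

130

329 − 1 = 328 = 2^3 · 41, so d = 41.
9^1 ≡ 9 (mod 329)
9^2 ≡ 9^2 = 81 ≡ 81 (mod 329)
9^4 ≡ 81^2 = 6561 ≡ 310 (mod 329)
9^8 ≡ 310^2 = 96100 ≡ 32 (mod 329)
9^16 ≡ 32^2 = 1024 ≡ 37 (mod 329)
9^32 ≡ 37^2 = 1369 ≡ 53 (mod 329)
41 = 32 + 8 + 1 in binary powers of 2.
So 9^41 ≡ 53 · 32 · 9 ≡ 130 (mod 329).
Squaring chain: 130 → 121 → 165; never reaches −1, so base 9 is a Miller–Rabin witness that 329 is composite.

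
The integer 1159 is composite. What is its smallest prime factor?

19

1159 is odd.
Digit sum 16, not divisible by 3.
Ends in 9: not divisible by 5.
7: 1159 = 7·165 + 4
11: 1159 = 11·105 + 4
13: 1159 = 13·89 + 2
17: 1159 = 17·68 + 3
19: 1159 = 19·61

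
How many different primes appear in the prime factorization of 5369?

5369 = 7 · 767
767 = 13 · 59
5369 = 7 · 13 · 59, which has 3 distinct prime factors.

3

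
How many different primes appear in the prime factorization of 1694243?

1694243 = 31^2 · 1763
1763 = 41 · 43
1694243 = 31^2 · 41 · 43, which has 3 distinct prime factors.

3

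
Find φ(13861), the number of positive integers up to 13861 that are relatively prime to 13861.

13612

Factor: 13861 = 83 · 167.
φ(13861) = (83−1) · (167−1) = 82 · 166 = 13612.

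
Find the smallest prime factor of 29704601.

29704601 is odd.
Digit sum 29, not divisible by 3.
Ends in 1: not divisible by 5.
7: 29704601 = 7·4243514 + 3
11: 29704601 = 11·2700418 + 3
13: 29704601 = 13·2284969 + 4
17: 29704601 = 17·1747329 + 8
19: 29704601 = 19·1563400 + 1
23: 29704601 = 23·1291504 + 9
29: 29704601 = 29·1024296 + 17
31: 29704601 = 31·958212 + 29
37: 29704601 = 37·802827 + 2
41: 29704601 = 41·724502 + 19
43: 29704601 = 43·690804 + 29
47: 29704601 = 47·632012 + 37
53: 29704601 = 53·560464 + 9
59: 29704601 = 59·503467 + 48
61: 29704601 = 61·486960 + 41
67: 29704601 = 67·443352 + 17
71: 29704601 = 71·418374 + 47
73: 29704601 = 73·406912 + 25
79: 29704601 = 79·376007 + 48
83: 29704601 = 83·357886 + 63
89: 29704601 = 89·333759 + 50
97: 29704601 = 97·306233

97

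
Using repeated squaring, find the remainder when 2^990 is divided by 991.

2^1 ≡ 2 (mod 991)
2^2 ≡ 2^2 = 4 ≡ 4 (mod 991)
2^4 ≡ 4^2 = 16 ≡ 16 (mod 991)
2^8 ≡ 16^2 = 256 ≡ 256 (mod 991)
2^16 ≡ 256^2 = 65536 ≡ 130 (mod 991)
2^32 ≡ 130^2 = 16900 ≡ 53 (mod 991)
2^64 ≡ 53^2 = 2809 ≡ 827 (mod 991)
2^128 ≡ 827^2 = 683929 ≡ 139 (mod 991)
2^256 ≡ 139^2 = 19321 ≡ 492 (mod 991)
2^512 ≡ 492^2 = 242064 ≡ 260 (mod 991)
990 = 512 + 256 + 128 + 64 + 16 + 8 + 4 + 2 in binary powers of 2.
So 2^990 ≡ 260 · 492 · 139 · 827 · 130 · 256 · 16 · 4 ≡ 1 (mod 991).
Since the result is 1, base 2 gives no evidence that 991 is composite.

1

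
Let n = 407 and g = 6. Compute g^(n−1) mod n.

6^1 ≡ 6 (mod 407)
6^2 ≡ 6^2 = 36 ≡ 36 (mod 407)
6^4 ≡ 36^2 = 1296 ≡ 75 (mod 407)
6^8 ≡ 75^2 = 5625 ≡ 334 (mod 407)
6^16 ≡ 334^2 = 111556 ≡ 38 (mod 407)
6^32 ≡ 38^2 = 1444 ≡ 223 (mod 407)
6^64 ≡ 223^2 = 49729 ≡ 75 (mod 407)
6^128 ≡ 75^2 = 5625 ≡ 334 (mod 407)
6^256 ≡ 334^2 = 111556 ≡ 38 (mod 407)
406 = 256 + 128 + 16 + 4 + 2 in binary powers of 2.
So 6^406 ≡ 38 · 334 · 38 · 75 · 36 ≡ 258 (mod 407).
Since 258 ≠ 1, base 6 is a Fermat witness: 407 is composite.

258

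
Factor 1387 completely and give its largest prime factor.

1387 = 19 · 73
73 is prime.
So 1387 = 19 · 73; the largest prime factor is 73.

73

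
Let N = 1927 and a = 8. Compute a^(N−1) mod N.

1630

8^1 ≡ 8 (mod 1927)
8^2 ≡ 8^2 = 64 ≡ 64 (mod 1927)
8^4 ≡ 64^2 = 4096 ≡ 242 (mod 1927)
8^8 ≡ 242^2 = 58564 ≡ 754 (mod 1927)
8^16 ≡ 754^2 = 568516 ≡ 51 (mod 1927)
8^32 ≡ 51^2 = 2601 ≡ 674 (mod 1927)
8^64 ≡ 674^2 = 454276 ≡ 1431 (mod 1927)
8^128 ≡ 1431^2 = 2047761 ≡ 1287 (mod 1927)
8^256 ≡ 1287^2 = 1656369 ≡ 1076 (mod 1927)
8^512 ≡ 1076^2 = 1157776 ≡ 1576 (mod 1927)
8^1024 ≡ 1576^2 = 2483776 ≡ 1800 (mod 1927)
1926 = 1024 + 512 + 256 + 128 + 4 + 2 in binary powers of 2.
So 8^1926 ≡ 1800 · 1576 · 1076 · 1287 · 242 · 64 ≡ 1630 (mod 1927).
Since 1630 ≠ 1, base 8 is a Fermat witness: 1927 is composite.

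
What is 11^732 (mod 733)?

11^1 ≡ 11 (mod 733)
11^2 ≡ 11^2 = 121 ≡ 121 (mod 733)
11^4 ≡ 121^2 = 14641 ≡ 714 (mod 733)
11^8 ≡ 714^2 = 509796 ≡ 361 (mod 733)
11^16 ≡ 361^2 = 130321 ≡ 580 (mod 733)
11^32 ≡ 580^2 = 336400 ≡ 686 (mod 733)
11^64 ≡ 686^2 = 470596 ≡ 10 (mod 733)
11^128 ≡ 10^2 = 100 ≡ 100 (mod 733)
11^256 ≡ 100^2 = 10000 ≡ 471 (mod 733)
11^512 ≡ 471^2 = 221841 ≡ 475 (mod 733)
732 = 512 + 128 + 64 + 16 + 8 + 4 in binary powers of 2.
So 11^732 ≡ 475 · 100 · 10 · 580 · 361 · 714 ≡ 1 (mod 733).
Since the result is 1, base 11 gives no evidence that 733 is composite.

1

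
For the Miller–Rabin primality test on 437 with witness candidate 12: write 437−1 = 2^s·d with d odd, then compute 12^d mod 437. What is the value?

278

437 − 1 = 436 = 2^2 · 109, so d = 109.
12^1 ≡ 12 (mod 437)
12^2 ≡ 12^2 = 144 ≡ 144 (mod 437)
12^4 ≡ 144^2 = 20736 ≡ 197 (mod 437)
12^8 ≡ 197^2 = 38809 ≡ 353 (mod 437)
12^16 ≡ 353^2 = 124609 ≡ 64 (mod 437)
12^32 ≡ 64^2 = 4096 ≡ 163 (mod 437)
12^64 ≡ 163^2 = 26569 ≡ 349 (mod 437)
109 = 64 + 32 + 8 + 4 + 1 in binary powers of 2.
So 12^109 ≡ 349 · 163 · 353 · 197 · 12 ≡ 278 (mod 437).
Squaring chain: 278 → 372; never reaches −1, so base 12 is a Miller–Rabin witness that 437 is composite.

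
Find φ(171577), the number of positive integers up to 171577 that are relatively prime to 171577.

Factor: 171577 = 7 · 127 · 193.
φ(171577) = (7−1) · (127−1) · (193−1) = 6 · 126 · 192 = 145152.

145152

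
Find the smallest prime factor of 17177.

17177 is odd.
Digit sum 23, not divisible by 3.
Ends in 7: not divisible by 5.
7: 17177 = 7·2453 + 6
11: 17177 = 11·1561 + 6
13: 17177 = 13·1321 + 4
17: 17177 = 17·1010 + 7
19: 17177 = 19·904 + 1
23: 17177 = 23·746 + 19
29: 17177 = 29·592 + 9
31: 17177 = 31·554 + 3
37: 17177 = 37·464 + 9
41: 17177 = 41·418 + 39
43: 17177 = 43·399 + 20
47: 17177 = 47·365 + 22
53: 17177 = 53·324 + 5
59: 17177 = 59·291 + 8
61: 17177 = 61·281 + 36
67: 17177 = 67·256 + 25
71: 17177 = 71·241 + 66
73: 17177 = 73·235 + 22
79: 17177 = 79·217 + 34
83: 17177 = 83·206 + 79
89: 17177 = 89·193

89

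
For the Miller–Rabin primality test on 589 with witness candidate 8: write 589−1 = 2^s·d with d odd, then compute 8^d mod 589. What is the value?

589 − 1 = 588 = 2^2 · 147, so d = 147.
8^1 ≡ 8 (mod 589)
8^2 ≡ 8^2 = 64 ≡ 64 (mod 589)
8^4 ≡ 64^2 = 4096 ≡ 562 (mod 589)
8^8 ≡ 562^2 = 315844 ≡ 140 (mod 589)
8^16 ≡ 140^2 = 19600 ≡ 163 (mod 589)
8^32 ≡ 163^2 = 26569 ≡ 64 (mod 589)
8^64 ≡ 64^2 = 4096 ≡ 562 (mod 589)
8^128 ≡ 562^2 = 315844 ≡ 140 (mod 589)
147 = 128 + 16 + 2 + 1 in binary powers of 2.
So 8^147 ≡ 140 · 163 · 64 · 8 ≡ 436 (mod 589).
Squaring chain: 436 → 438; never reaches −1, so base 8 is a Miller–Rabin witness that 589 is composite.

436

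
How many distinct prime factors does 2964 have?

4

2964 = 2^2 · 741
741 = 3 · 247
247 = 13 · 19
2964 = 2^2 · 3 · 13 · 19, which has 4 distinct prime factors.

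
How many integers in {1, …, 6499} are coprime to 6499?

6336

Factor: 6499 = 67 · 97.
φ(6499) = (67−1) · (97−1) = 66 · 96 = 6336.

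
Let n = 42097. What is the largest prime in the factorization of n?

42097 = 11 · 3827
3827 = 43 · 89
89 is prime.
So 42097 = 11 · 43 · 89; the largest prime factor is 89.

89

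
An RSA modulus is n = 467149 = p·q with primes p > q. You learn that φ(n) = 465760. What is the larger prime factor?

φ(n) = (p−1)(q−1) = n − (p+q) + 1, so p + q = 467149 − 465760 + 1 = 1390.
p and q are the roots of t² − 1390t + 467149 = 0.
Discriminant: 1390² − 4·467149 = 1932100 − 1868596 = 63504; √63504 = 252.
q = (1390 − 252)/2 = 569, p = (1390 + 252)/2 = 821.
Check: 569 · 821 = 467149.

821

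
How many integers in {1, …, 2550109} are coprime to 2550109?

Factor: 2550109 = 73 · 181 · 193.
φ(2550109) = (73−1) · (181−1) · (193−1) = 72 · 180 · 192 = 2488320.

2488320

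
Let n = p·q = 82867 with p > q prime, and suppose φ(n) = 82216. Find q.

173

φ(n) = (p−1)(q−1) = n − (p+q) + 1, so p + q = 82867 − 82216 + 1 = 652.
p and q are the roots of t² − 652t + 82867 = 0.
Discriminant: 652² − 4·82867 = 425104 − 331468 = 93636; √93636 = 306.
q = (652 − 306)/2 = 173, p = (652 + 306)/2 = 479.
Check: 173 · 479 = 82867.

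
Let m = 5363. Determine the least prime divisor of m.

5363 is odd.
Digit sum 17, not divisible by 3.
Ends in 3: not divisible by 5.
7: 5363 = 7·766 + 1
11: 5363 = 11·487 + 6
13: 5363 = 13·412 + 7
17: 5363 = 17·315 + 8
19: 5363 = 19·282 + 5
23: 5363 = 23·233 + 4
29: 5363 = 29·184 + 27
31: 5363 = 31·173

31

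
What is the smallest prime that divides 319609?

29

319609 is odd.
Digit sum 28, not divisible by 3.
Ends in 9: not divisible by 5.
7: 319609 = 7·45658 + 3
11: 319609 = 11·29055 + 4
13: 319609 = 13·24585 + 4
17: 319609 = 17·18800 + 9
19: 319609 = 19·16821 + 10
23: 319609 = 23·13896 + 1
29: 319609 = 29·11021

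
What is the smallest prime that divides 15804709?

89

15804709 is odd.
Digit sum 34, not divisible by 3.
Ends in 9: not divisible by 5.
7: 15804709 = 7·2257815 + 4
11: 15804709 = 11·1436791 + 8
13: 15804709 = 13·1215746 + 11
17: 15804709 = 17·929688 + 13
19: 15804709 = 19·831826 + 15
23: 15804709 = 23·687161 + 6
29: 15804709 = 29·544989 + 28
31: 15804709 = 31·509829 + 10
37: 15804709 = 37·427154 + 11
41: 15804709 = 41·385480 + 29
43: 15804709 = 43·367551 + 16
47: 15804709 = 47·336270 + 19
53: 15804709 = 53·298202 + 3
59: 15804709 = 59·267876 + 25
61: 15804709 = 61·259093 + 36
67: 15804709 = 67·235891 + 12
71: 15804709 = 71·222601 + 38
73: 15804709 = 73·216502 + 63
79: 15804709 = 79·200059 + 48
83: 15804709 = 83·190418 + 15
89: 15804709 = 89·177581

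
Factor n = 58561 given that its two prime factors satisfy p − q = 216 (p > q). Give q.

157

Since p = q + 216, we have 58561 = q(q + 216), so q² + 216q − 58561 = 0.
Discriminant: 216² + 4·58561 = 46656 + 234244 = 280900; √280900 = 530.
q = (−216 + 530)/2 = 157, and p = q + 216 = 373.
Check: 157 · 373 = 58561.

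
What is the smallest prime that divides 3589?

3589 is odd.
Digit sum 25, not divisible by 3.
Ends in 9: not divisible by 5.
7: 3589 = 7·512 + 5
11: 3589 = 11·326 + 3
13: 3589 = 13·276 + 1
17: 3589 = 17·211 + 2
19: 3589 = 19·188 + 17
23: 3589 = 23·156 + 1
29: 3589 = 29·123 + 22
31: 3589 = 31·115 + 24
37: 3589 = 37·97

37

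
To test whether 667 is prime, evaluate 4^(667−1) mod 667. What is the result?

25

4^1 ≡ 4 (mod 667)
4^2 ≡ 4^2 = 16 ≡ 16 (mod 667)
4^4 ≡ 16^2 = 256 ≡ 256 (mod 667)
4^8 ≡ 256^2 = 65536 ≡ 170 (mod 667)
4^16 ≡ 170^2 = 28900 ≡ 219 (mod 667)
4^32 ≡ 219^2 = 47961 ≡ 604 (mod 667)
4^64 ≡ 604^2 = 364816 ≡ 634 (mod 667)
4^128 ≡ 634^2 = 401956 ≡ 422 (mod 667)
4^256 ≡ 422^2 = 178084 ≡ 662 (mod 667)
4^512 ≡ 662^2 = 438244 ≡ 25 (mod 667)
666 = 512 + 128 + 16 + 8 + 2 in binary powers of 2.
So 4^666 ≡ 25 · 422 · 219 · 170 · 16 ≡ 25 (mod 667).
Since 25 ≠ 1, base 4 is a Fermat witness: 667 is composite.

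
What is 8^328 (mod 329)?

8^1 ≡ 8 (mod 329)
8^2 ≡ 8^2 = 64 ≡ 64 (mod 329)
8^4 ≡ 64^2 = 4096 ≡ 148 (mod 329)
8^8 ≡ 148^2 = 21904 ≡ 190 (mod 329)
8^16 ≡ 190^2 = 36100 ≡ 239 (mod 329)
8^32 ≡ 239^2 = 57121 ≡ 204 (mod 329)
8^64 ≡ 204^2 = 41616 ≡ 162 (mod 329)
8^128 ≡ 162^2 = 26244 ≡ 253 (mod 329)
8^256 ≡ 253^2 = 64009 ≡ 183 (mod 329)
328 = 256 + 64 + 8 in binary powers of 2.
So 8^328 ≡ 183 · 162 · 190 ≡ 260 (mod 329).
Since 260 ≠ 1, base 8 is a Fermat witness: 329 is composite.

260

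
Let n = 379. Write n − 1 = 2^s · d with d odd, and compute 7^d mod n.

378

379 − 1 = 378 = 2^1 · 189, so d = 189.
7^1 ≡ 7 (mod 379)
7^2 ≡ 7^2 = 49 ≡ 49 (mod 379)
7^4 ≡ 49^2 = 2401 ≡ 127 (mod 379)
7^8 ≡ 127^2 = 16129 ≡ 211 (mod 379)
7^16 ≡ 211^2 = 44521 ≡ 178 (mod 379)
7^32 ≡ 178^2 = 31684 ≡ 227 (mod 379)
7^64 ≡ 227^2 = 51529 ≡ 364 (mod 379)
7^128 ≡ 364^2 = 132496 ≡ 225 (mod 379)
189 = 128 + 32 + 16 + 8 + 4 + 1 in binary powers of 2.
So 7^189 ≡ 225 · 227 · 178 · 211 · 127 · 7 ≡ 378 (mod 379).
Since 7^d ≡ 378 (mod 379), base 7 does not prove 379 composite.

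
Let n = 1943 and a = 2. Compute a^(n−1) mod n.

1430

2^1 ≡ 2 (mod 1943)
2^2 ≡ 2^2 = 4 ≡ 4 (mod 1943)
2^4 ≡ 4^2 = 16 ≡ 16 (mod 1943)
2^8 ≡ 16^2 = 256 ≡ 256 (mod 1943)
2^16 ≡ 256^2 = 65536 ≡ 1417 (mod 1943)
2^32 ≡ 1417^2 = 2007889 ≡ 770 (mod 1943)
2^64 ≡ 770^2 = 592900 ≡ 285 (mod 1943)
2^128 ≡ 285^2 = 81225 ≡ 1562 (mod 1943)
2^256 ≡ 1562^2 = 2439844 ≡ 1379 (mod 1943)
2^512 ≡ 1379^2 = 1901641 ≡ 1387 (mod 1943)
2^1024 ≡ 1387^2 = 1923769 ≡ 199 (mod 1943)
1942 = 1024 + 512 + 256 + 128 + 16 + 4 + 2 in binary powers of 2.
So 2^1942 ≡ 199 · 1387 · 1379 · 1562 · 1417 · 16 · 4 ≡ 1430 (mod 1943).
Since 1430 ≠ 1, base 2 is a Fermat witness: 1943 is composite.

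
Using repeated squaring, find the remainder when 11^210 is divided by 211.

11^1 ≡ 11 (mod 211)
11^2 ≡ 11^2 = 121 ≡ 121 (mod 211)
11^4 ≡ 121^2 = 14641 ≡ 82 (mod 211)
11^8 ≡ 82^2 = 6724 ≡ 183 (mod 211)
11^16 ≡ 183^2 = 33489 ≡ 151 (mod 211)
11^32 ≡ 151^2 = 22801 ≡ 13 (mod 211)
11^64 ≡ 13^2 = 169 ≡ 169 (mod 211)
11^128 ≡ 169^2 = 28561 ≡ 76 (mod 211)
210 = 128 + 64 + 16 + 2 in binary powers of 2.
So 11^210 ≡ 76 · 169 · 151 · 121 ≡ 1 (mod 211).
Since the result is 1, base 11 gives no evidence that 211 is composite.

1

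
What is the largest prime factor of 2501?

2501 = 41 · 61
61 is prime.
So 2501 = 41 · 61; the largest prime factor is 61.

61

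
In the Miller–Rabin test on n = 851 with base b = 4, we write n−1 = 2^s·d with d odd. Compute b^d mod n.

851 − 1 = 850 = 2^1 · 425, so d = 425.
4^1 ≡ 4 (mod 851)
4^2 ≡ 4^2 = 16 ≡ 16 (mod 851)
4^4 ≡ 16^2 = 256 ≡ 256 (mod 851)
4^8 ≡ 256^2 = 65536 ≡ 9 (mod 851)
4^16 ≡ 9^2 = 81 ≡ 81 (mod 851)
4^32 ≡ 81^2 = 6561 ≡ 604 (mod 851)
4^64 ≡ 604^2 = 364816 ≡ 588 (mod 851)
4^128 ≡ 588^2 = 345744 ≡ 238 (mod 851)
4^256 ≡ 238^2 = 56644 ≡ 478 (mod 851)
425 = 256 + 128 + 32 + 8 + 1 in binary powers of 2.
So 4^425 ≡ 478 · 238 · 604 · 9 · 4 ≡ 169 (mod 851).
Squaring chain: 169; never reaches −1, so base 4 is a Miller–Rabin witness that 851 is composite.

169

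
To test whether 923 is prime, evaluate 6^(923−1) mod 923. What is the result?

862

6^1 ≡ 6 (mod 923)
6^2 ≡ 6^2 = 36 ≡ 36 (mod 923)
6^4 ≡ 36^2 = 1296 ≡ 373 (mod 923)
6^8 ≡ 373^2 = 139129 ≡ 679 (mod 923)
6^16 ≡ 679^2 = 461041 ≡ 464 (mod 923)
6^32 ≡ 464^2 = 215296 ≡ 237 (mod 923)
6^64 ≡ 237^2 = 56169 ≡ 789 (mod 923)
6^128 ≡ 789^2 = 622521 ≡ 419 (mod 923)
6^256 ≡ 419^2 = 175561 ≡ 191 (mod 923)
6^512 ≡ 191^2 = 36481 ≡ 484 (mod 923)
922 = 512 + 256 + 128 + 16 + 8 + 2 in binary powers of 2.
So 6^922 ≡ 484 · 191 · 419 · 464 · 679 · 36 ≡ 862 (mod 923).
Since 862 ≠ 1, base 6 is a Fermat witness: 923 is composite.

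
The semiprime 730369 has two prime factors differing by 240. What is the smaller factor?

743

Since p = q + 240, we have 730369 = q(q + 240), so q² + 240q − 730369 = 0.
Discriminant: 240² + 4·730369 = 57600 + 2921476 = 2979076; √2979076 = 1726.
q = (−240 + 1726)/2 = 743, and p = q + 240 = 983.
Check: 743 · 983 = 730369.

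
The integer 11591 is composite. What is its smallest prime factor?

67

11591 is odd.
Digit sum 17, not divisible by 3.
Ends in 1: not divisible by 5.
7: 11591 = 7·1655 + 6
11: 11591 = 11·1053 + 8
13: 11591 = 13·891 + 8
17: 11591 = 17·681 + 14
19: 11591 = 19·610 + 1
23: 11591 = 23·503 + 22
29: 11591 = 29·399 + 20
31: 11591 = 31·373 + 28
37: 11591 = 37·313 + 10
41: 11591 = 41·282 + 29
43: 11591 = 43·269 + 24
47: 11591 = 47·246 + 29
53: 11591 = 53·218 + 37
59: 11591 = 59·196 + 27
61: 11591 = 61·190 + 1
67: 11591 = 67·173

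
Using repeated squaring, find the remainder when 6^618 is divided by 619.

6^1 ≡ 6 (mod 619)
6^2 ≡ 6^2 = 36 ≡ 36 (mod 619)
6^4 ≡ 36^2 = 1296 ≡ 58 (mod 619)
6^8 ≡ 58^2 = 3364 ≡ 269 (mod 619)
6^16 ≡ 269^2 = 72361 ≡ 557 (mod 619)
6^32 ≡ 557^2 = 310249 ≡ 130 (mod 619)
6^64 ≡ 130^2 = 16900 ≡ 187 (mod 619)
6^128 ≡ 187^2 = 34969 ≡ 305 (mod 619)
6^256 ≡ 305^2 = 93025 ≡ 175 (mod 619)
6^512 ≡ 175^2 = 30625 ≡ 294 (mod 619)
618 = 512 + 64 + 32 + 8 + 2 in binary powers of 2.
So 6^618 ≡ 294 · 187 · 130 · 269 · 36 ≡ 1 (mod 619).
Since the result is 1, base 6 gives no evidence that 619 is composite.

1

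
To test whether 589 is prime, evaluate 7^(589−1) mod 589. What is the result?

343

7^1 ≡ 7 (mod 589)
7^2 ≡ 7^2 = 49 ≡ 49 (mod 589)
7^4 ≡ 49^2 = 2401 ≡ 45 (mod 589)
7^8 ≡ 45^2 = 2025 ≡ 258 (mod 589)
7^16 ≡ 258^2 = 66564 ≡ 7 (mod 589)
7^32 ≡ 7^2 = 49 ≡ 49 (mod 589)
7^64 ≡ 49^2 = 2401 ≡ 45 (mod 589)
7^128 ≡ 45^2 = 2025 ≡ 258 (mod 589)
7^256 ≡ 258^2 = 66564 ≡ 7 (mod 589)
7^512 ≡ 7^2 = 49 ≡ 49 (mod 589)
588 = 512 + 64 + 8 + 4 in binary powers of 2.
So 7^588 ≡ 49 · 45 · 258 · 45 ≡ 343 (mod 589).
Since 343 ≠ 1, base 7 is a Fermat witness: 589 is composite.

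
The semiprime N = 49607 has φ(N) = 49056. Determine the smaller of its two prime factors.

113

φ(n) = (p−1)(q−1) = n − (p+q) + 1, so p + q = 49607 − 49056 + 1 = 552.
p and q are the roots of t² − 552t + 49607 = 0.
Discriminant: 552² − 4·49607 = 304704 − 198428 = 106276; √106276 = 326.
q = (552 − 326)/2 = 113, p = (552 + 326)/2 = 439.
Check: 113 · 439 = 49607.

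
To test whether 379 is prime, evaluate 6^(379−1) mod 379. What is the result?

6^1 ≡ 6 (mod 379)
6^2 ≡ 6^2 = 36 ≡ 36 (mod 379)
6^4 ≡ 36^2 = 1296 ≡ 159 (mod 379)
6^8 ≡ 159^2 = 25281 ≡ 267 (mod 379)
6^16 ≡ 267^2 = 71289 ≡ 37 (mod 379)
6^32 ≡ 37^2 = 1369 ≡ 232 (mod 379)
6^64 ≡ 232^2 = 53824 ≡ 6 (mod 379)
6^128 ≡ 6^2 = 36 ≡ 36 (mod 379)
6^256 ≡ 36^2 = 1296 ≡ 159 (mod 379)
378 = 256 + 64 + 32 + 16 + 8 + 2 in binary powers of 2.
So 6^378 ≡ 159 · 6 · 232 · 37 · 267 · 36 ≡ 1 (mod 379).
Since the result is 1, base 6 gives no evidence that 379 is composite.

1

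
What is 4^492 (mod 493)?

103

4^1 ≡ 4 (mod 493)
4^2 ≡ 4^2 = 16 ≡ 16 (mod 493)
4^4 ≡ 16^2 = 256 ≡ 256 (mod 493)
4^8 ≡ 256^2 = 65536 ≡ 460 (mod 493)
4^16 ≡ 460^2 = 211600 ≡ 103 (mod 493)
4^32 ≡ 103^2 = 10609 ≡ 256 (mod 493)
4^64 ≡ 256^2 = 65536 ≡ 460 (mod 493)
4^128 ≡ 460^2 = 211600 ≡ 103 (mod 493)
4^256 ≡ 103^2 = 10609 ≡ 256 (mod 493)
492 = 256 + 128 + 64 + 32 + 8 + 4 in binary powers of 2.
So 4^492 ≡ 256 · 103 · 460 · 256 · 460 · 256 ≡ 103 (mod 493).
Since 103 ≠ 1, base 4 is a Fermat witness: 493 is composite.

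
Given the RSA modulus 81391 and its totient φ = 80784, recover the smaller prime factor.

φ(n) = (p−1)(q−1) = n − (p+q) + 1, so p + q = 81391 − 80784 + 1 = 608.
p and q are the roots of t² − 608t + 81391 = 0.
Discriminant: 608² − 4·81391 = 369664 − 325564 = 44100; √44100 = 210.
q = (608 − 210)/2 = 199, p = (608 + 210)/2 = 409.
Check: 199 · 409 = 81391.

199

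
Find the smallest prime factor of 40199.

40199 is odd.
Digit sum 23, not divisible by 3.
Ends in 9: not divisible by 5.
7: 40199 = 7·5742 + 5
11: 40199 = 11·3654 + 5
13: 40199 = 13·3092 + 3
17: 40199 = 17·2364 + 11
19: 40199 = 19·2115 + 14
23: 40199 = 23·1747 + 18
29: 40199 = 29·1386 + 5
31: 40199 = 31·1296 + 23
37: 40199 = 37·1086 + 17
41: 40199 = 41·980 + 19
43: 40199 = 43·934 + 37
47: 40199 = 47·855 + 14
53: 40199 = 53·758 + 25
59: 40199 = 59·681 + 20
61: 40199 = 61·659

61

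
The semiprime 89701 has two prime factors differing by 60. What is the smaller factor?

Since p = q + 60, we have 89701 = q(q + 60), so q² + 60q − 89701 = 0.
Discriminant: 60² + 4·89701 = 3600 + 358804 = 362404; √362404 = 602.
q = (−60 + 602)/2 = 271, and p = q + 60 = 331.
Check: 271 · 331 = 89701.

271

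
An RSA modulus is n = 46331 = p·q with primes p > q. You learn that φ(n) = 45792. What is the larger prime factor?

φ(n) = (p−1)(q−1) = n − (p+q) + 1, so p + q = 46331 − 45792 + 1 = 540.
p and q are the roots of t² − 540t + 46331 = 0.
Discriminant: 540² − 4·46331 = 291600 − 185324 = 106276; √106276 = 326.
q = (540 − 326)/2 = 107, p = (540 + 326)/2 = 433.
Check: 107 · 433 = 46331.

433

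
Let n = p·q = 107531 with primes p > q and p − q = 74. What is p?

Since p = q + 74, we have 107531 = q(q + 74), so q² + 74q − 107531 = 0.
Discriminant: 74² + 4·107531 = 5476 + 430124 = 435600; √435600 = 660.
q = (−74 + 660)/2 = 293, and p = q + 74 = 367.
Check: 293 · 367 = 107531.

367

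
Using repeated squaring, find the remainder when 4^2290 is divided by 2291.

4^1 ≡ 4 (mod 2291)
4^2 ≡ 4^2 = 16 ≡ 16 (mod 2291)
4^4 ≡ 16^2 = 256 ≡ 256 (mod 2291)
4^8 ≡ 256^2 = 65536 ≡ 1388 (mod 2291)
4^16 ≡ 1388^2 = 1926544 ≡ 2104 (mod 2291)
4^32 ≡ 2104^2 = 4426816 ≡ 604 (mod 2291)
4^64 ≡ 604^2 = 364816 ≡ 547 (mod 2291)
4^128 ≡ 547^2 = 299209 ≡ 1379 (mod 2291)
4^256 ≡ 1379^2 = 1901641 ≡ 111 (mod 2291)
4^512 ≡ 111^2 = 12321 ≡ 866 (mod 2291)
4^1024 ≡ 866^2 = 749956 ≡ 799 (mod 2291)
4^2048 ≡ 799^2 = 638401 ≡ 1503 (mod 2291)
2290 = 2048 + 128 + 64 + 32 + 16 + 2 in binary powers of 2.
So 4^2290 ≡ 1503 · 1379 · 547 · 604 · 2104 · 16 ≡ 1591 (mod 2291).
Since 1591 ≠ 1, base 4 is a Fermat witness: 2291 is composite.

1591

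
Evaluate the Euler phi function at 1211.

Factor: 1211 = 7 · 173.
φ(1211) = (7−1) · (173−1) = 6 · 172 = 1032.

1032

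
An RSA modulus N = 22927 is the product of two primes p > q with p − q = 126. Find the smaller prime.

101

Since p = q + 126, we have 22927 = q(q + 126), so q² + 126q − 22927 = 0.
Discriminant: 126² + 4·22927 = 15876 + 91708 = 107584; √107584 = 328.
q = (−126 + 328)/2 = 101, and p = q + 126 = 227.
Check: 101 · 227 = 22927.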